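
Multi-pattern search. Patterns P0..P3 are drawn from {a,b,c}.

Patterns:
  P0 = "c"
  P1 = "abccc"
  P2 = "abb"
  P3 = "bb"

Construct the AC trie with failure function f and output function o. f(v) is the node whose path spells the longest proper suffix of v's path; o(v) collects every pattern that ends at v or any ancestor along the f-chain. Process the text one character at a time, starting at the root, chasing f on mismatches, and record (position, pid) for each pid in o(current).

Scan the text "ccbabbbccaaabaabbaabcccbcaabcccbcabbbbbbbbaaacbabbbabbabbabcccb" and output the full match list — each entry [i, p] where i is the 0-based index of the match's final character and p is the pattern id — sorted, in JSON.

Build automaton:
Trie (insert patterns):
  0='ε' goto a→2 b→8 c→1
  1='c' goto ·  ←P0
  2='a' goto b→3
  3='ab' goto b→7 c→4
  4='abc' goto c→5
  5='abcc' goto c→6
  6='abccc' goto ·  ←P1
  7='abb' goto ·  ←P2
  8='b' goto b→9
  9='bb' goto ·  ←P3

Failure links (BFS by depth):
  n1('c'): parent n0 fail=0; on 'c' 0 → fail=0;  out {0}∪∅={0}
  n2('a'): parent n0 fail=0; on 'a' 0 → fail=0;  out ∅∪∅=∅
  n8('b'): parent n0 fail=0; on 'b' 0 → fail=0;  out ∅∪∅=∅
  n3('ab'): parent n2 fail=0; on 'b' 0 → fail=8;  out ∅∪∅=∅
  n9('bb'): parent n8 fail=0; on 'b' 0 → fail=8;  out {3}∪∅={3}
  n4('abc'): parent n3 fail=8; on 'c' 8→0 → fail=1;  out ∅∪{0}={0}
  n7('abb'): parent n3 fail=8; on 'b' 8 → fail=9;  out {2}∪{3}={2,3}
  n5('abcc'): parent n4 fail=1; on 'c' 1→0 → fail=1;  out ∅∪{0}={0}
  n6('abccc'): parent n5 fail=1; on 'c' 1→0 → fail=1;  out {1}∪{0}={0,1}

Text stream:
i=0 'c': node 0→1  emit P0@[0:0]
i=1 'c': node 1→1 ·f  emit P0@[1:1]
i=2 'b': node 1→8 ·f
i=3 'a': node 8→2 ·f
i=4 'b': node 2→3
i=5 'b': node 3→7  emit P2@[3:5],P3@[4:5]
i=6 'b': node 7→9 ·f  emit P3@[5:6]
i=7 'c': node 9→1 ·f  emit P0@[7:7]
i=8 'c': node 1→1 ·f  emit P0@[8:8]
i=9 'a': node 1→2 ·f
i=10 'a': node 2→2 ·f
i=11 'a': node 2→2 ·f
i=12 'b': node 2→3
i=13 'a': node 3→2 ·f
i=14 'a': node 2→2 ·f
i=15 'b': node 2→3
i=16 'b': node 3→7  emit P2@[14:16],P3@[15:16]
i=17 'a': node 7→2 ·f
i=18 'a': node 2→2 ·f
i=19 'b': node 2→3
i=20 'c': node 3→4  emit P0@[20:20]
i=21 'c': node 4→5  emit P0@[21:21]
i=22 'c': node 5→6  emit P0@[22:22],P1@[18:22]
i=23 'b': node 6→8 ·f
i=24 'c': node 8→1 ·f  emit P0@[24:24]
i=25 'a': node 1→2 ·f
i=26 'a': node 2→2 ·f
i=27 'b': node 2→3
i=28 'c': node 3→4  emit P0@[28:28]
i=29 'c': node 4→5  emit P0@[29:29]
i=30 'c': node 5→6  emit P0@[30:30],P1@[26:30]
i=31 'b': node 6→8 ·f
i=32 'c': node 8→1 ·f  emit P0@[32:32]
i=33 'a': node 1→2 ·f
i=34 'b': node 2→3
i=35 'b': node 3→7  emit P2@[33:35],P3@[34:35]
i=36 'b': node 7→9 ·f  emit P3@[35:36]
i=37 'b': node 9→9 ·f  emit P3@[36:37]
i=38 'b': node 9→9 ·f  emit P3@[37:38]
i=39 'b': node 9→9 ·f  emit P3@[38:39]
i=40 'b': node 9→9 ·f  emit P3@[39:40]
i=41 'b': node 9→9 ·f  emit P3@[40:41]
i=42 'a': node 9→2 ·f
i=43 'a': node 2→2 ·f
i=44 'a': node 2→2 ·f
i=45 'c': node 2→1 ·f  emit P0@[45:45]
i=46 'b': node 1→8 ·f
i=47 'a': node 8→2 ·f
i=48 'b': node 2→3
i=49 'b': node 3→7  emit P2@[47:49],P3@[48:49]
i=50 'b': node 7→9 ·f  emit P3@[49:50]
i=51 'a': node 9→2 ·f
i=52 'b': node 2→3
i=53 'b': node 3→7  emit P2@[51:53],P3@[52:53]
i=54 'a': node 7→2 ·f
i=55 'b': node 2→3
i=56 'b': node 3→7  emit P2@[54:56],P3@[55:56]
i=57 'a': node 7→2 ·f
i=58 'b': node 2→3
i=59 'c': node 3→4  emit P0@[59:59]
i=60 'c': node 4→5  emit P0@[60:60]
i=61 'c': node 5→6  emit P0@[61:61],P1@[57:61]
i=62 'b': node 6→8 ·f

Result: [[0,0],[1,0],[5,2],[5,3],[6,3],[7,0],[8,0],[16,2],[16,3],[20,0],[21,0],[22,0],[22,1],[24,0],[28,0],[29,0],[30,0],[30,1],[32,0],[35,2],[35,3],[36,3],[37,3],[38,3],[39,3],[40,3],[41,3],[45,0],[49,2],[49,3],[50,3],[53,2],[53,3],[56,2],[56,3],[59,0],[60,0],[61,0],[61,1]]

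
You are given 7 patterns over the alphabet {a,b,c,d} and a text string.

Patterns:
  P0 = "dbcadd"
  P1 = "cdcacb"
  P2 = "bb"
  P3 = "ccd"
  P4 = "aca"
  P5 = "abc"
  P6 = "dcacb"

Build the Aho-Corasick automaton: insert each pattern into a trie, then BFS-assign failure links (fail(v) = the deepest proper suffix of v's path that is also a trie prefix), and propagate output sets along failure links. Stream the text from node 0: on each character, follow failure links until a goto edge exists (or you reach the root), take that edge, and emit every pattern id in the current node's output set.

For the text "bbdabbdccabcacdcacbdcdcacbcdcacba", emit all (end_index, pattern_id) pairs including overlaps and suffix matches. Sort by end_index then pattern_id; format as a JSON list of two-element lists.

Build automaton:
Trie nodes:
  0='ε' goto a→17 b→13 c→7 d→1
  1='d' goto b→2 c→22
  2='db' goto c→3
  3='dbc' goto a→4
  4='dbca' goto d→5
  5='dbcad' goto d→6
  6='dbcadd' goto ·  ←P0
  7='c' goto c→15 d→8
  8='cd' goto c→9
  9='cdc' goto a→10
  10='cdca' goto c→11
  11='cdcac' goto b→12
  12='cdcacb' goto ·  ←P1
  13='b' goto b→14
  14='bb' goto ·  ←P2
  15='cc' goto d→16
  16='ccd' goto ·  ←P3
  17='a' goto b→20 c→18
  18='ac' goto a→19
  19='aca' goto ·  ←P4
  20='ab' goto c→21
  21='abc' goto ·  ←P5
  22='dc' goto a→23
  23='dca' goto c→24
  24='dcac' goto b→25
  25='dcacb' goto ·  ←P6

Failure links (BFS by depth):
  fail(1) 'd': from fail(0)=0 chase 'd': 0 ⇒ 0;  out=∅∪out(0)=∅
  fail(7) 'c': from fail(0)=0 chase 'c': 0 ⇒ 0;  out=∅∪out(0)=∅
  fail(13) 'b': from fail(0)=0 chase 'b': 0 ⇒ 0;  out=∅∪out(0)=∅
  fail(17) 'a': from fail(0)=0 chase 'a': 0 ⇒ 0;  out=∅∪out(0)=∅
  fail(2) 'db': from fail(1)=0 chase 'b': 0 ⇒ 13;  out=∅∪out(13)=∅
  fail(8) 'cd': from fail(7)=0 chase 'd': 0 ⇒ 1;  out=∅∪out(1)=∅
  fail(14) 'bb': from fail(13)=0 chase 'b': 0 ⇒ 13;  out={2}∪out(13)={2}
  fail(15) 'cc': from fail(7)=0 chase 'c': 0 ⇒ 7;  out=∅∪out(7)=∅
  fail(18) 'ac': from fail(17)=0 chase 'c': 0 ⇒ 7;  out=∅∪out(7)=∅
  fail(20) 'ab': from fail(17)=0 chase 'b': 0 ⇒ 13;  out=∅∪out(13)=∅
  fail(22) 'dc': from fail(1)=0 chase 'c': 0 ⇒ 7;  out=∅∪out(7)=∅
  fail(3) 'dbc': from fail(2)=13 chase 'c': 13→0 ⇒ 7;  out=∅∪out(7)=∅
  fail(9) 'cdc': from fail(8)=1 chase 'c': 1 ⇒ 22;  out=∅∪out(22)=∅
  fail(16) 'ccd': from fail(15)=7 chase 'd': 7 ⇒ 8;  out={3}∪out(8)={3}
  fail(19) 'aca': from fail(18)=7 chase 'a': 7→0 ⇒ 17;  out={4}∪out(17)={4}
  fail(21) 'abc': from fail(20)=13 chase 'c': 13→0 ⇒ 7;  out={5}∪out(7)={5}
  fail(23) 'dca': from fail(22)=7 chase 'a': 7→0 ⇒ 17;  out=∅∪out(17)=∅
  fail(4) 'dbca': from fail(3)=7 chase 'a': 7→0 ⇒ 17;  out=∅∪out(17)=∅
  fail(10) 'cdca': from fail(9)=22 chase 'a': 22 ⇒ 23;  out=∅∪out(23)=∅
  fail(24) 'dcac': from fail(23)=17 chase 'c': 17 ⇒ 18;  out=∅∪out(18)=∅
  fail(5) 'dbcad': from fail(4)=17 chase 'd': 17→0 ⇒ 1;  out=∅∪out(1)=∅
  fail(11) 'cdcac': from fail(10)=23 chase 'c': 23 ⇒ 24;  out=∅∪out(24)=∅
  fail(25) 'dcacb': from fail(24)=18 chase 'b': 18→7→0 ⇒ 13;  out={6}∪out(13)={6}
  fail(6) 'dbcadd': from fail(5)=1 chase 'd': 1→0 ⇒ 1;  out={0}∪out(1)={0}
  fail(12) 'cdcacb': from fail(11)=24 chase 'b': 24 ⇒ 25;  out={1}∪out(25)={1,6}

Run:
pos 0 'b': at 13
pos 1 'b': at 14  → match P2@[0:1]
pos 2 'd': at 1 ·f
pos 3 'a': at 17 ·f
pos 4 'b': at 20
pos 5 'b': at 14 ·f  → match P2@[4:5]
pos 6 'd': at 1 ·f
pos 7 'c': at 22
pos 8 'c': at 15 ·f
pos 9 'a': at 17 ·f
pos 10 'b': at 20
pos 11 'c': at 21  → match P5@[9:11]
pos 12 'a': at 17 ·f
pos 13 'c': at 18
pos 14 'd': at 8 ·f
pos 15 'c': at 9
pos 16 'a': at 10
pos 17 'c': at 11
pos 18 'b': at 12  → match P1@[13:18],P6@[14:18]
pos 19 'd': at 1 ·f
pos 20 'c': at 22
pos 21 'd': at 8 ·f
pos 22 'c': at 9
pos 23 'a': at 10
pos 24 'c': at 11
pos 25 'b': at 12  → match P1@[20:25],P6@[21:25]
pos 26 'c': at 7 ·f
pos 27 'd': at 8
pos 28 'c': at 9
pos 29 'a': at 10
pos 30 'c': at 11
pos 31 'b': at 12  → match P1@[26:31],P6@[27:31]
pos 32 'a': at 17 ·f

All matches (sorted): [[1,2],[5,2],[11,5],[18,1],[18,6],[25,1],[25,6],[31,1],[31,6]]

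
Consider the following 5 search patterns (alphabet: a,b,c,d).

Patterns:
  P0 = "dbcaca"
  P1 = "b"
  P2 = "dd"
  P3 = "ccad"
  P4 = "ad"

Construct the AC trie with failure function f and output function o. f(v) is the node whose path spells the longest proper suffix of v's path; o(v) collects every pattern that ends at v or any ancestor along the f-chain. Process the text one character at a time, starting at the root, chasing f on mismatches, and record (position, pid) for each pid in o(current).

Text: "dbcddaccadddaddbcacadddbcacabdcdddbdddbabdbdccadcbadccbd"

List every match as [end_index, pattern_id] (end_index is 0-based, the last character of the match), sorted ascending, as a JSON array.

Build:
Trie (insert patterns):
  n0 'ε': a→13 b→7 c→9 d→1
  n1 'd': b→2 d→8
  n2 'db': c→3
  n3 'dbc': a→4
  n4 'dbca': c→5
  n5 'dbcac': a→6
  n6 'dbcaca': ·  [P0 ends]
  n7 'b': ·  [P1 ends]
  n8 'dd': ·  [P2 ends]
  n9 'c': c→10
  n10 'cc': a→11
  n11 'cca': d→12
  n12 'ccad': ·  [P3 ends]
  n13 'a': d→14
  n14 'ad': ·  [P4 ends]

Failure links (BFS by depth):
  n1('d'): parent n0 fail=0; on 'd' 0 → fail=0;  out ∅∪∅=∅
  n7('b'): parent n0 fail=0; on 'b' 0 → fail=0;  out {1}∪∅={1}
  n9('c'): parent n0 fail=0; on 'c' 0 → fail=0;  out ∅∪∅=∅
  n13('a'): parent n0 fail=0; on 'a' 0 → fail=0;  out ∅∪∅=∅
  n2('db'): parent n1 fail=0; on 'b' 0 → fail=7;  out ∅∪{1}={1}
  n8('dd'): parent n1 fail=0; on 'd' 0 → fail=1;  out {2}∪∅={2}
  n10('cc'): parent n9 fail=0; on 'c' 0 → fail=9;  out ∅∪∅=∅
  n14('ad'): parent n13 fail=0; on 'd' 0 → fail=1;  out {4}∪∅={4}
  n3('dbc'): parent n2 fail=7; on 'c' 7→0 → fail=9;  out ∅∪∅=∅
  n11('cca'): parent n10 fail=9; on 'a' 9→0 → fail=13;  out ∅∪∅=∅
  n4('dbca'): parent n3 fail=9; on 'a' 9→0 → fail=13;  out ∅∪∅=∅
  n12('ccad'): parent n11 fail=13; on 'd' 13 → fail=14;  out {3}∪{4}={3,4}
  n5('dbcac'): parent n4 fail=13; on 'c' 13→0 → fail=9;  out ∅∪∅=∅
  n6('dbcaca'): parent n5 fail=9; on 'a' 9→0 → fail=13;  out {0}∪∅={0}

Run:
pos 0 'd': at 1
pos 1 'b': at 2  ** P1@[1:1]
pos 2 'c': at 3
pos 3 'd': at 1 (fail-walked)
pos 4 'd': at 8  ** P2@[3:4]
pos 5 'a': at 13 (fail-walked)
pos 6 'c': at 9 (fail-walked)
pos 7 'c': at 10
pos 8 'a': at 11
pos 9 'd': at 12  ** P3@[6:9],P4@[8:9]
pos 10 'd': at 8 (fail-walked)  ** P2@[9:10]
pos 11 'd': at 8 (fail-walked)  ** P2@[10:11]
pos 12 'a': at 13 (fail-walked)
pos 13 'd': at 14  ** P4@[12:13]
pos 14 'd': at 8 (fail-walked)  ** P2@[13:14]
pos 15 'b': at 2 (fail-walked)  ** P1@[15:15]
pos 16 'c': at 3
pos 17 'a': at 4
pos 18 'c': at 5
pos 19 'a': at 6  ** P0@[14:19]
pos 20 'd': at 14 (fail-walked)  ** P4@[19:20]
pos 21 'd': at 8 (fail-walked)  ** P2@[20:21]
pos 22 'd': at 8 (fail-walked)  ** P2@[21:22]
pos 23 'b': at 2 (fail-walked)  ** P1@[23:23]
pos 24 'c': at 3
pos 25 'a': at 4
pos 26 'c': at 5
pos 27 'a': at 6  ** P0@[22:27]
pos 28 'b': at 7 (fail-walked)  ** P1@[28:28]
pos 29 'd': at 1 (fail-walked)
pos 30 'c': at 9 (fail-walked)
pos 31 'd': at 1 (fail-walked)
pos 32 'd': at 8  ** P2@[31:32]
pos 33 'd': at 8 (fail-walked)  ** P2@[32:33]
pos 34 'b': at 2 (fail-walked)  ** P1@[34:34]
pos 35 'd': at 1 (fail-walked)
pos 36 'd': at 8  ** P2@[35:36]
pos 37 'd': at 8 (fail-walked)  ** P2@[36:37]
pos 38 'b': at 2 (fail-walked)  ** P1@[38:38]
pos 39 'a': at 13 (fail-walked)
pos 40 'b': at 7 (fail-walked)  ** P1@[40:40]
pos 41 'd': at 1 (fail-walked)
pos 42 'b': at 2  ** P1@[42:42]
pos 43 'd': at 1 (fail-walked)
pos 44 'c': at 9 (fail-walked)
pos 45 'c': at 10
pos 46 'a': at 11
pos 47 'd': at 12  ** P3@[44:47],P4@[46:47]
pos 48 'c': at 9 (fail-walked)
pos 49 'b': at 7 (fail-walked)  ** P1@[49:49]
pos 50 'a': at 13 (fail-walked)
pos 51 'd': at 14  ** P4@[50:51]
pos 52 'c': at 9 (fail-walked)
pos 53 'c': at 10
pos 54 'b': at 7 (fail-walked)  ** P1@[54:54]
pos 55 'd': at 1 (fail-walked)

Result: [[1,1],[4,2],[9,3],[9,4],[10,2],[11,2],[13,4],[14,2],[15,1],[19,0],[20,4],[21,2],[22,2],[23,1],[27,0],[28,1],[32,2],[33,2],[34,1],[36,2],[37,2],[38,1],[40,1],[42,1],[47,3],[47,4],[49,1],[51,4],[54,1]]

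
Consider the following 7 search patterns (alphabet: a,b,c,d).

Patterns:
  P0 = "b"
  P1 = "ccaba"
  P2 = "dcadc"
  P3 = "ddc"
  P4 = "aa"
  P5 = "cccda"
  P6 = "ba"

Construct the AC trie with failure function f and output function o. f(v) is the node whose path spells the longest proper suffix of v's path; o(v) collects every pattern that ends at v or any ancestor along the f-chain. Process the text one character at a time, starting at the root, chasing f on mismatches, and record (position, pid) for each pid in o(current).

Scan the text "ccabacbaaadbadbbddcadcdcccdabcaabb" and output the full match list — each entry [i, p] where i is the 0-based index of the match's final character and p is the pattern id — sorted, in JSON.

Build:
Trie nodes:
  0='ε' goto a→14 b→1 c→2 d→7
  1='b' goto a→19  [P0 ends]
  2='c' goto c→3
  3='cc' goto a→4 c→16
  4='cca' goto b→5
  5='ccab' goto a→6
  6='ccaba' goto ·  [P1 ends]
  7='d' goto c→8 d→12
  8='dc' goto a→9
  9='dca' goto d→10
  10='dcad' goto c→11
  11='dcadc' goto ·  [P2 ends]
  12='dd' goto c→13
  13='ddc' goto ·  [P3 ends]
  14='a' goto a→15
  15='aa' goto ·  [P4 ends]
  16='ccc' goto d→17
  17='cccd' goto a→18
  18='cccda' goto ·  [P5 ends]
  19='ba' goto ·  [P6 ends]

Failure links (BFS by depth):
  fail(1) 'b': from fail(0)=0 chase 'b': 0 ⇒ 0;  out={0}∪out(0)={0}
  fail(2) 'c': from fail(0)=0 chase 'c': 0 ⇒ 0;  out=∅∪out(0)=∅
  fail(7) 'd': from fail(0)=0 chase 'd': 0 ⇒ 0;  out=∅∪out(0)=∅
  fail(14) 'a': from fail(0)=0 chase 'a': 0 ⇒ 0;  out=∅∪out(0)=∅
  fail(3) 'cc': from fail(2)=0 chase 'c': 0 ⇒ 2;  out=∅∪out(2)=∅
  fail(8) 'dc': from fail(7)=0 chase 'c': 0 ⇒ 2;  out=∅∪out(2)=∅
  fail(12) 'dd': from fail(7)=0 chase 'd': 0 ⇒ 7;  out=∅∪out(7)=∅
  fail(15) 'aa': from fail(14)=0 chase 'a': 0 ⇒ 14;  out={4}∪out(14)={4}
  fail(19) 'ba': from fail(1)=0 chase 'a': 0 ⇒ 14;  out={6}∪out(14)={6}
  fail(4) 'cca': from fail(3)=2 chase 'a': 2→0 ⇒ 14;  out=∅∪out(14)=∅
  fail(9) 'dca': from fail(8)=2 chase 'a': 2→0 ⇒ 14;  out=∅∪out(14)=∅
  fail(13) 'ddc': from fail(12)=7 chase 'c': 7 ⇒ 8;  out={3}∪out(8)={3}
  fail(16) 'ccc': from fail(3)=2 chase 'c': 2 ⇒ 3;  out=∅∪out(3)=∅
  fail(5) 'ccab': from fail(4)=14 chase 'b': 14→0 ⇒ 1;  out=∅∪out(1)={0}
  fail(10) 'dcad': from fail(9)=14 chase 'd': 14→0 ⇒ 7;  out=∅∪out(7)=∅
  fail(17) 'cccd': from fail(16)=3 chase 'd': 3→2→0 ⇒ 7;  out=∅∪out(7)=∅
  fail(6) 'ccaba': from fail(5)=1 chase 'a': 1 ⇒ 19;  out={1}∪out(19)={1,6}
  fail(11) 'dcadc': from fail(10)=7 chase 'c': 7 ⇒ 8;  out={2}∪out(8)={2}
  fail(18) 'cccda': from fail(17)=7 chase 'a': 7→0 ⇒ 14;  out={5}∪out(14)={5}

Scan:
[0] read 'c'  n0⇒n2
[1] read 'c'  n2⇒n3
[2] read 'a'  n3⇒n4
[3] read 'b'  n4⇒n5  emit P0@[3:3]
[4] read 'a'  n5⇒n6  emit P1@[0:4],P6@[3:4]
[5] read 'c'  n6⇒n2 (fail-walked)
[6] read 'b'  n2⇒n1 (fail-walked)  emit P0@[6:6]
[7] read 'a'  n1⇒n19  emit P6@[6:7]
[8] read 'a'  n19⇒n15 (fail-walked)  emit P4@[7:8]
[9] read 'a'  n15⇒n15 (fail-walked)  emit P4@[8:9]
[10] read 'd'  n15⇒n7 (fail-walked)
[11] read 'b'  n7⇒n1 (fail-walked)  emit P0@[11:11]
[12] read 'a'  n1⇒n19  emit P6@[11:12]
[13] read 'd'  n19⇒n7 (fail-walked)
[14] read 'b'  n7⇒n1 (fail-walked)  emit P0@[14:14]
[15] read 'b'  n1⇒n1 (fail-walked)  emit P0@[15:15]
[16] read 'd'  n1⇒n7 (fail-walked)
[17] read 'd'  n7⇒n12
[18] read 'c'  n12⇒n13  emit P3@[16:18]
[19] read 'a'  n13⇒n9 (fail-walked)
[20] read 'd'  n9⇒n10
[21] read 'c'  n10⇒n11  emit P2@[17:21]
[22] read 'd'  n11⇒n7 (fail-walked)
[23] read 'c'  n7⇒n8
[24] read 'c'  n8⇒n3 (fail-walked)
[25] read 'c'  n3⇒n16
[26] read 'd'  n16⇒n17
[27] read 'a'  n17⇒n18  emit P5@[23:27]
[28] read 'b'  n18⇒n1 (fail-walked)  emit P0@[28:28]
[29] read 'c'  n1⇒n2 (fail-walked)
[30] read 'a'  n2⇒n14 (fail-walked)
[31] read 'a'  n14⇒n15  emit P4@[30:31]
[32] read 'b'  n15⇒n1 (fail-walked)  emit P0@[32:32]
[33] read 'b'  n1⇒n1 (fail-walked)  emit P0@[33:33]

All matches (sorted): [[3,0],[4,1],[4,6],[6,0],[7,6],[8,4],[9,4],[11,0],[12,6],[14,0],[15,0],[18,3],[21,2],[27,5],[28,0],[31,4],[32,0],[33,0]]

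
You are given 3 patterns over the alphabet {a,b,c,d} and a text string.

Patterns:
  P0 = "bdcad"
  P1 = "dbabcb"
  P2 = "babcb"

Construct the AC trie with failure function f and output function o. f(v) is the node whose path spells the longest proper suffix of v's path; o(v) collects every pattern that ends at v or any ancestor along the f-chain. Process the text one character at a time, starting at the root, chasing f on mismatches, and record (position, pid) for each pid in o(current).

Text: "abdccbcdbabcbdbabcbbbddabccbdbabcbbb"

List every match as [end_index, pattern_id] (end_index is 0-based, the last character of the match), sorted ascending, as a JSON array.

Construct AC machine:
Trie (insert patterns):
  0='ε' goto b→1 d→6
  1='b' goto a→12 d→2
  2='bd' goto c→3
  3='bdc' goto a→4
  4='bdca' goto d→5
  5='bdcad' goto ·  ←P0
  6='d' goto b→7
  7='db' goto a→8
  8='dba' goto b→9
  9='dbab' goto c→10
  10='dbabc' goto b→11
  11='dbabcb' goto ·  ←P1
  12='ba' goto b→13
  13='bab' goto c→14
  14='babc' goto b→15
  15='babcb' goto ·  ←P2

BFS fail/out derivation:
  n1('b'): parent n0 fail=0; on 'b' 0 → fail=0;  out ∅∪∅=∅
  n6('d'): parent n0 fail=0; on 'd' 0 → fail=0;  out ∅∪∅=∅
  n2('bd'): parent n1 fail=0; on 'd' 0 → fail=6;  out ∅∪∅=∅
  n7('db'): parent n6 fail=0; on 'b' 0 → fail=1;  out ∅∪∅=∅
  n12('ba'): parent n1 fail=0; on 'a' 0 → fail=0;  out ∅∪∅=∅
  n3('bdc'): parent n2 fail=6; on 'c' 6→0 → fail=0;  out ∅∪∅=∅
  n8('dba'): parent n7 fail=1; on 'a' 1 → fail=12;  out ∅∪∅=∅
  n13('bab'): parent n12 fail=0; on 'b' 0 → fail=1;  out ∅∪∅=∅
  n4('bdca'): parent n3 fail=0; on 'a' 0 → fail=0;  out ∅∪∅=∅
  n9('dbab'): parent n8 fail=12; on 'b' 12 → fail=13;  out ∅∪∅=∅
  n14('babc'): parent n13 fail=1; on 'c' 1→0 → fail=0;  out ∅∪∅=∅
  n5('bdcad'): parent n4 fail=0; on 'd' 0 → fail=6;  out {0}∪∅={0}
  n10('dbabc'): parent n9 fail=13; on 'c' 13 → fail=14;  out ∅∪∅=∅
  n15('babcb'): parent n14 fail=0; on 'b' 0 → fail=1;  out {2}∪∅={2}
  n11('dbabcb'): parent n10 fail=14; on 'b' 14 → fail=15;  out {1}∪{2}={1,2}

Text stream:
[0] read 'a'  n0⇒n0
[1] read 'b'  n0⇒n1
[2] read 'd'  n1⇒n2
[3] read 'c'  n2⇒n3
[4] read 'c'  n3⇒n0 (fail-walked)
[5] read 'b'  n0⇒n1
[6] read 'c'  n1⇒n0 (fail-walked)
[7] read 'd'  n0⇒n6
[8] read 'b'  n6⇒n7
[9] read 'a'  n7⇒n8
[10] read 'b'  n8⇒n9
[11] read 'c'  n9⇒n10
[12] read 'b'  n10⇒n11  ** P1@[7:12],P2@[8:12]
[13] read 'd'  n11⇒n2 (fail-walked)
[14] read 'b'  n2⇒n7 (fail-walked)
[15] read 'a'  n7⇒n8
[16] read 'b'  n8⇒n9
[17] read 'c'  n9⇒n10
[18] read 'b'  n10⇒n11  ** P1@[13:18],P2@[14:18]
[19] read 'b'  n11⇒n1 (fail-walked)
[20] read 'b'  n1⇒n1 (fail-walked)
[21] read 'd'  n1⇒n2
[22] read 'd'  n2⇒n6 (fail-walked)
[23] read 'a'  n6⇒n0 (fail-walked)
[24] read 'b'  n0⇒n1
[25] read 'c'  n1⇒n0 (fail-walked)
[26] read 'c'  n0⇒n0
[27] read 'b'  n0⇒n1
[28] read 'd'  n1⇒n2
[29] read 'b'  n2⇒n7 (fail-walked)
[30] read 'a'  n7⇒n8
[31] read 'b'  n8⇒n9
[32] read 'c'  n9⇒n10
[33] read 'b'  n10⇒n11  ** P1@[28:33],P2@[29:33]
[34] read 'b'  n11⇒n1 (fail-walked)
[35] read 'b'  n1⇒n1 (fail-walked)

Matches: [[12,1],[12,2],[18,1],[18,2],[33,1],[33,2]]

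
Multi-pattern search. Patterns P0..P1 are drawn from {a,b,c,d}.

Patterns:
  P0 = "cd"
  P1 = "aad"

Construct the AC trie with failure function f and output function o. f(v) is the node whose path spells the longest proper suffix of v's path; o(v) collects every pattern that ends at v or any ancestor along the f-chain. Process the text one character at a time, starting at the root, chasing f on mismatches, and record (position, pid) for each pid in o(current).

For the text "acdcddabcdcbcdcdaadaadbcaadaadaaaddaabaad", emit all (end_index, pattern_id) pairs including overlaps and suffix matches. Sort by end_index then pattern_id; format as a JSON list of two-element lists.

Build automaton:
Trie (insert patterns):
  n0 'ε': a→3 c→1
  n1 'c': d→2
  n2 'cd': ·  ←P0
  n3 'a': a→4
  n4 'aa': d→5
  n5 'aad': ·  ←P1

Failure links (BFS by depth):
  n1('c'): parent n0 fail=0; on 'c' 0 → fail=0;  out ∅∪∅=∅
  n3('a'): parent n0 fail=0; on 'a' 0 → fail=0;  out ∅∪∅=∅
  n2('cd'): parent n1 fail=0; on 'd' 0 → fail=0;  out {0}∪∅={0}
  n4('aa'): parent n3 fail=0; on 'a' 0 → fail=3;  out ∅∪∅=∅
  n5('aad'): parent n4 fail=3; on 'd' 3→0 → fail=0;  out {1}∪∅={1}

Scan:
pos 0 'a': at 3
pos 1 'c': at 1 ·f
pos 2 'd': at 2  emit P0@[1:2]
pos 3 'c': at 1 ·f
pos 4 'd': at 2  emit P0@[3:4]
pos 5 'd': at 0 ·f
pos 6 'a': at 3
pos 7 'b': at 0 ·f
pos 8 'c': at 1
pos 9 'd': at 2  emit P0@[8:9]
pos 10 'c': at 1 ·f
pos 11 'b': at 0 ·f
pos 12 'c': at 1
pos 13 'd': at 2  emit P0@[12:13]
pos 14 'c': at 1 ·f
pos 15 'd': at 2  emit P0@[14:15]
pos 16 'a': at 3 ·f
pos 17 'a': at 4
pos 18 'd': at 5  emit P1@[16:18]
pos 19 'a': at 3 ·f
pos 20 'a': at 4
pos 21 'd': at 5  emit P1@[19:21]
pos 22 'b': at 0 ·f
pos 23 'c': at 1
pos 24 'a': at 3 ·f
pos 25 'a': at 4
pos 26 'd': at 5  emit P1@[24:26]
pos 27 'a': at 3 ·f
pos 28 'a': at 4
pos 29 'd': at 5  emit P1@[27:29]
pos 30 'a': at 3 ·f
pos 31 'a': at 4
pos 32 'a': at 4 ·f
pos 33 'd': at 5  emit P1@[31:33]
pos 34 'd': at 0 ·f
pos 35 'a': at 3
pos 36 'a': at 4
pos 37 'b': at 0 ·f
pos 38 'a': at 3
pos 39 'a': at 4
pos 40 'd': at 5  emit P1@[38:40]

Matches: [[2,0],[4,0],[9,0],[13,0],[15,0],[18,1],[21,1],[26,1],[29,1],[33,1],[40,1]]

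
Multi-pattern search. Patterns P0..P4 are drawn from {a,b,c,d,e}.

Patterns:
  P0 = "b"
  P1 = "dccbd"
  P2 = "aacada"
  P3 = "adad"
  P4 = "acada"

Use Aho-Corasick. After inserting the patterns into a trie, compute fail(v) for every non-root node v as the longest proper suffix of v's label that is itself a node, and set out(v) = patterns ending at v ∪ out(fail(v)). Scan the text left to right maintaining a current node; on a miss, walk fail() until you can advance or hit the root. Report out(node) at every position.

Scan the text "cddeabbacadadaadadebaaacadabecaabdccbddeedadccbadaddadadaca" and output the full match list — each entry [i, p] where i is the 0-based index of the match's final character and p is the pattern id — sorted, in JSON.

Construct AC machine:
Trie nodes:
  0='ε' goto a→7 b→1 d→2
  1='b' goto ·  [P0 ends]
  2='d' goto c→3
  3='dc' goto c→4
  4='dcc' goto b→5
  5='dccb' goto d→6
  6='dccbd' goto ·  [P1 ends]
  7='a' goto a→8 c→16 d→13
  8='aa' goto c→9
  9='aac' goto a→10
  10='aaca' goto d→11
  11='aacad' goto a→12
  12='aacada' goto ·  [P2 ends]
  13='ad' goto a→14
  14='ada' goto d→15
  15='adad' goto ·  [P3 ends]
  16='ac' goto a→17
  17='aca' goto d→18
  18='acad' goto a→19
  19='acada' goto ·  [P4 ends]

Failure links (BFS by depth):
  fail(1) 'b': from fail(0)=0 chase 'b': 0 ⇒ 0;  out={0}∪out(0)={0}
  fail(2) 'd': from fail(0)=0 chase 'd': 0 ⇒ 0;  out=∅∪out(0)=∅
  fail(7) 'a': from fail(0)=0 chase 'a': 0 ⇒ 0;  out=∅∪out(0)=∅
  fail(3) 'dc': from fail(2)=0 chase 'c': 0 ⇒ 0;  out=∅∪out(0)=∅
  fail(8) 'aa': from fail(7)=0 chase 'a': 0 ⇒ 7;  out=∅∪out(7)=∅
  fail(13) 'ad': from fail(7)=0 chase 'd': 0 ⇒ 2;  out=∅∪out(2)=∅
  fail(16) 'ac': from fail(7)=0 chase 'c': 0 ⇒ 0;  out=∅∪out(0)=∅
  fail(4) 'dcc': from fail(3)=0 chase 'c': 0 ⇒ 0;  out=∅∪out(0)=∅
  fail(9) 'aac': from fail(8)=7 chase 'c': 7 ⇒ 16;  out=∅∪out(16)=∅
  fail(14) 'ada': from fail(13)=2 chase 'a': 2→0 ⇒ 7;  out=∅∪out(7)=∅
  fail(17) 'aca': from fail(16)=0 chase 'a': 0 ⇒ 7;  out=∅∪out(7)=∅
  fail(5) 'dccb': from fail(4)=0 chase 'b': 0 ⇒ 1;  out=∅∪out(1)={0}
  fail(10) 'aaca': from fail(9)=16 chase 'a': 16 ⇒ 17;  out=∅∪out(17)=∅
  fail(15) 'adad': from fail(14)=7 chase 'd': 7 ⇒ 13;  out={3}∪out(13)={3}
  fail(18) 'acad': from fail(17)=7 chase 'd': 7 ⇒ 13;  out=∅∪out(13)=∅
  fail(6) 'dccbd': from fail(5)=1 chase 'd': 1→0 ⇒ 2;  out={1}∪out(2)={1}
  fail(11) 'aacad': from fail(10)=17 chase 'd': 17 ⇒ 18;  out=∅∪out(18)=∅
  fail(19) 'acada': from fail(18)=13 chase 'a': 13 ⇒ 14;  out={4}∪out(14)={4}
  fail(12) 'aacada': from fail(11)=18 chase 'a': 18 ⇒ 19;  out={2}∪out(19)={2,4}

Run:
[0] read 'c'  n0⇒n0
[1] read 'd'  n0⇒n2
[2] read 'd'  n2⇒n2 (via fail)
[3] read 'e'  n2⇒n0 (via fail)
[4] read 'a'  n0⇒n7
[5] read 'b'  n7⇒n1 (via fail)  ** P0@[5:5]
[6] read 'b'  n1⇒n1 (via fail)  ** P0@[6:6]
[7] read 'a'  n1⇒n7 (via fail)
[8] read 'c'  n7⇒n16
[9] read 'a'  n16⇒n17
[10] read 'd'  n17⇒n18
[11] read 'a'  n18⇒n19  ** P4@[7:11]
[12] read 'd'  n19⇒n15 (via fail)  ** P3@[9:12]
[13] read 'a'  n15⇒n14 (via fail)
[14] read 'a'  n14⇒n8 (via fail)
[15] read 'd'  n8⇒n13 (via fail)
[16] read 'a'  n13⇒n14
[17] read 'd'  n14⇒n15  ** P3@[14:17]
[18] read 'e'  n15⇒n0 (via fail)
[19] read 'b'  n0⇒n1  ** P0@[19:19]
[20] read 'a'  n1⇒n7 (via fail)
[21] read 'a'  n7⇒n8
[22] read 'a'  n8⇒n8 (via fail)
[23] read 'c'  n8⇒n9
[24] read 'a'  n9⇒n10
[25] read 'd'  n10⇒n11
[26] read 'a'  n11⇒n12  ** P2@[21:26],P4@[22:26]
[27] read 'b'  n12⇒n1 (via fail)  ** P0@[27:27]
[28] read 'e'  n1⇒n0 (via fail)
[29] read 'c'  n0⇒n0
[30] read 'a'  n0⇒n7
[31] read 'a'  n7⇒n8
[32] read 'b'  n8⇒n1 (via fail)  ** P0@[32:32]
[33] read 'd'  n1⇒n2 (via fail)
[34] read 'c'  n2⇒n3
[35] read 'c'  n3⇒n4
[36] read 'b'  n4⇒n5  ** P0@[36:36]
[37] read 'd'  n5⇒n6  ** P1@[33:37]
[38] read 'd'  n6⇒n2 (via fail)
[39] read 'e'  n2⇒n0 (via fail)
[40] read 'e'  n0⇒n0
[41] read 'd'  n0⇒n2
[42] read 'a'  n2⇒n7 (via fail)
[43] read 'd'  n7⇒n13
[44] read 'c'  n13⇒n3 (via fail)
[45] read 'c'  n3⇒n4
[46] read 'b'  n4⇒n5  ** P0@[46:46]
[47] read 'a'  n5⇒n7 (via fail)
[48] read 'd'  n7⇒n13
[49] read 'a'  n13⇒n14
[50] read 'd'  n14⇒n15  ** P3@[47:50]
[51] read 'd'  n15⇒n2 (via fail)
[52] read 'a'  n2⇒n7 (via fail)
[53] read 'd'  n7⇒n13
[54] read 'a'  n13⇒n14
[55] read 'd'  n14⇒n15  ** P3@[52:55]
[56] read 'a'  n15⇒n14 (via fail)
[57] read 'c'  n14⇒n16 (via fail)
[58] read 'a'  n16⇒n17

Result: [[5,0],[6,0],[11,4],[12,3],[17,3],[19,0],[26,2],[26,4],[27,0],[32,0],[36,0],[37,1],[46,0],[50,3],[55,3]]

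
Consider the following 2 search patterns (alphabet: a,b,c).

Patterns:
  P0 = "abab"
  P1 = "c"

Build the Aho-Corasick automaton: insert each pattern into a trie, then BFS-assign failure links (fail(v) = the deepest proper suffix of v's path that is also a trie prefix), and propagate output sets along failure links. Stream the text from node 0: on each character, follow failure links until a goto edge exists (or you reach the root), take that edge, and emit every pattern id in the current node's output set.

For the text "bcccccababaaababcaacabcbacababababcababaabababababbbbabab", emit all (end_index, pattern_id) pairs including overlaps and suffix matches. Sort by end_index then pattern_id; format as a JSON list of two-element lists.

Construct AC machine:
Trie nodes:
  0='ε' goto a→1 c→5
  1='a' goto b→2
  2='ab' goto a→3
  3='aba' goto b→4
  4='abab' goto ·  [P0 ends]
  5='c' goto ·  [P1 ends]

BFS fail/out derivation:
  n1('a'): parent n0 fail=0; on 'a' 0 → fail=0;  out ∅∪∅=∅
  n5('c'): parent n0 fail=0; on 'c' 0 → fail=0;  out {1}∪∅={1}
  n2('ab'): parent n1 fail=0; on 'b' 0 → fail=0;  out ∅∪∅=∅
  n3('aba'): parent n2 fail=0; on 'a' 0 → fail=1;  out ∅∪∅=∅
  n4('abab'): parent n3 fail=1; on 'b' 1 → fail=2;  out {0}∪∅={0}

Run:
pos 0 'b': at 0
pos 1 'c': at 5  emit P1@[1:1]
pos 2 'c': at 5 (via fail)  emit P1@[2:2]
pos 3 'c': at 5 (via fail)  emit P1@[3:3]
pos 4 'c': at 5 (via fail)  emit P1@[4:4]
pos 5 'c': at 5 (via fail)  emit P1@[5:5]
pos 6 'a': at 1 (via fail)
pos 7 'b': at 2
pos 8 'a': at 3
pos 9 'b': at 4  emit P0@[6:9]
pos 10 'a': at 3 (via fail)
pos 11 'a': at 1 (via fail)
pos 12 'a': at 1 (via fail)
pos 13 'b': at 2
pos 14 'a': at 3
pos 15 'b': at 4  emit P0@[12:15]
pos 16 'c': at 5 (via fail)  emit P1@[16:16]
pos 17 'a': at 1 (via fail)
pos 18 'a': at 1 (via fail)
pos 19 'c': at 5 (via fail)  emit P1@[19:19]
pos 20 'a': at 1 (via fail)
pos 21 'b': at 2
pos 22 'c': at 5 (via fail)  emit P1@[22:22]
pos 23 'b': at 0 (via fail)
pos 24 'a': at 1
pos 25 'c': at 5 (via fail)  emit P1@[25:25]
pos 26 'a': at 1 (via fail)
pos 27 'b': at 2
pos 28 'a': at 3
pos 29 'b': at 4  emit P0@[26:29]
pos 30 'a': at 3 (via fail)
pos 31 'b': at 4  emit P0@[28:31]
pos 32 'a': at 3 (via fail)
pos 33 'b': at 4  emit P0@[30:33]
pos 34 'c': at 5 (via fail)  emit P1@[34:34]
pos 35 'a': at 1 (via fail)
pos 36 'b': at 2
pos 37 'a': at 3
pos 38 'b': at 4  emit P0@[35:38]
pos 39 'a': at 3 (via fail)
pos 40 'a': at 1 (via fail)
pos 41 'b': at 2
pos 42 'a': at 3
pos 43 'b': at 4  emit P0@[40:43]
pos 44 'a': at 3 (via fail)
pos 45 'b': at 4  emit P0@[42:45]
pos 46 'a': at 3 (via fail)
pos 47 'b': at 4  emit P0@[44:47]
pos 48 'a': at 3 (via fail)
pos 49 'b': at 4  emit P0@[46:49]
pos 50 'b': at 0 (via fail)
pos 51 'b': at 0
pos 52 'b': at 0
pos 53 'a': at 1
pos 54 'b': at 2
pos 55 'a': at 3
pos 56 'b': at 4  emit P0@[53:56]

All matches (sorted): [[1,1],[2,1],[3,1],[4,1],[5,1],[9,0],[15,0],[16,1],[19,1],[22,1],[25,1],[29,0],[31,0],[33,0],[34,1],[38,0],[43,0],[45,0],[47,0],[49,0],[56,0]]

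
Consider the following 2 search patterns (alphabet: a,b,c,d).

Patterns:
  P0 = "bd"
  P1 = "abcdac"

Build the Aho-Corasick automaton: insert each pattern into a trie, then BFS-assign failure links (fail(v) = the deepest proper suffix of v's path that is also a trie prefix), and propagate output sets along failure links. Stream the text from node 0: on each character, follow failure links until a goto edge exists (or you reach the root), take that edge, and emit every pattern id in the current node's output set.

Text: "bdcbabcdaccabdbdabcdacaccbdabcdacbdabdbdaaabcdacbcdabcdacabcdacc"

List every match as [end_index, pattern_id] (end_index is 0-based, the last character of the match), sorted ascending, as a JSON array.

Construct AC machine:
Trie (insert patterns):
  n0 'ε': a→3 b→1
  n1 'b': d→2
  n2 'bd': ·  ←P0
  n3 'a': b→4
  n4 'ab': c→5
  n5 'abc': d→6
  n6 'abcd': a→7
  n7 'abcda': c→8
  n8 'abcdac': ·  ←P1

Failure links (BFS by depth):
  n1('b'): parent n0 fail=0; on 'b' 0 → fail=0;  out ∅∪∅=∅
  n3('a'): parent n0 fail=0; on 'a' 0 → fail=0;  out ∅∪∅=∅
  n2('bd'): parent n1 fail=0; on 'd' 0 → fail=0;  out {0}∪∅={0}
  n4('ab'): parent n3 fail=0; on 'b' 0 → fail=1;  out ∅∪∅=∅
  n5('abc'): parent n4 fail=1; on 'c' 1→0 → fail=0;  out ∅∪∅=∅
  n6('abcd'): parent n5 fail=0; on 'd' 0 → fail=0;  out ∅∪∅=∅
  n7('abcda'): parent n6 fail=0; on 'a' 0 → fail=3;  out ∅∪∅=∅
  n8('abcdac'): parent n7 fail=3; on 'c' 3→0 → fail=0;  out {1}∪∅={1}

Text stream:
i=0 'b': node 0→1
i=1 'd': node 1→2  ** P0@[0:1]
i=2 'c': node 2→0 ·f
i=3 'b': node 0→1
i=4 'a': node 1→3 ·f
i=5 'b': node 3→4
i=6 'c': node 4→5
i=7 'd': node 5→6
i=8 'a': node 6→7
i=9 'c': node 7→8  ** P1@[4:9]
i=10 'c': node 8→0 ·f
i=11 'a': node 0→3
i=12 'b': node 3→4
i=13 'd': node 4→2 ·f  ** P0@[12:13]
i=14 'b': node 2→1 ·f
i=15 'd': node 1→2  ** P0@[14:15]
i=16 'a': node 2→3 ·f
i=17 'b': node 3→4
i=18 'c': node 4→5
i=19 'd': node 5→6
i=20 'a': node 6→7
i=21 'c': node 7→8  ** P1@[16:21]
i=22 'a': node 8→3 ·f
i=23 'c': node 3→0 ·f
i=24 'c': node 0→0
i=25 'b': node 0→1
i=26 'd': node 1→2  ** P0@[25:26]
i=27 'a': node 2→3 ·f
i=28 'b': node 3→4
i=29 'c': node 4→5
i=30 'd': node 5→6
i=31 'a': node 6→7
i=32 'c': node 7→8  ** P1@[27:32]
i=33 'b': node 8→1 ·f
i=34 'd': node 1→2  ** P0@[33:34]
i=35 'a': node 2→3 ·f
i=36 'b': node 3→4
i=37 'd': node 4→2 ·f  ** P0@[36:37]
i=38 'b': node 2→1 ·f
i=39 'd': node 1→2  ** P0@[38:39]
i=40 'a': node 2→3 ·f
i=41 'a': node 3→3 ·f
i=42 'a': node 3→3 ·f
i=43 'b': node 3→4
i=44 'c': node 4→5
i=45 'd': node 5→6
i=46 'a': node 6→7
i=47 'c': node 7→8  ** P1@[42:47]
i=48 'b': node 8→1 ·f
i=49 'c': node 1→0 ·f
i=50 'd': node 0→0
i=51 'a': node 0→3
i=52 'b': node 3→4
i=53 'c': node 4→5
i=54 'd': node 5→6
i=55 'a': node 6→7
i=56 'c': node 7→8  ** P1@[51:56]
i=57 'a': node 8→3 ·f
i=58 'b': node 3→4
i=59 'c': node 4→5
i=60 'd': node 5→6
i=61 'a': node 6→7
i=62 'c': node 7→8  ** P1@[57:62]
i=63 'c': node 8→0 ·f

Matches: [[1,0],[9,1],[13,0],[15,0],[21,1],[26,0],[32,1],[34,0],[37,0],[39,0],[47,1],[56,1],[62,1]]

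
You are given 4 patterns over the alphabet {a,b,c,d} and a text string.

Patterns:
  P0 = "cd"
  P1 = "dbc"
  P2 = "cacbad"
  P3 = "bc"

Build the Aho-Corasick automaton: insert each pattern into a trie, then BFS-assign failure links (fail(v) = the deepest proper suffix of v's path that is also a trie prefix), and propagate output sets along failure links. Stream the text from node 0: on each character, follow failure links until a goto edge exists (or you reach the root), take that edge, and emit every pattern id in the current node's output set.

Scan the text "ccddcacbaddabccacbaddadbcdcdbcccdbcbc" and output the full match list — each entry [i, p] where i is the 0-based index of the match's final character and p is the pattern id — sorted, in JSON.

Build automaton:
Trie (insert patterns):
  n0 'ε': b→11 c→1 d→3
  n1 'c': a→6 d→2
  n2 'cd': ·  [P0 ends]
  n3 'd': b→4
  n4 'db': c→5
  n5 'dbc': ·  [P1 ends]
  n6 'ca': c→7
  n7 'cac': b→8
  n8 'cacb': a→9
  n9 'cacba': d→10
  n10 'cacbad': ·  [P2 ends]
  n11 'b': c→12
  n12 'bc': ·  [P3 ends]

BFS fail/out derivation:
  n1('c'): parent n0 fail=0; on 'c' 0 → fail=0;  out ∅∪∅=∅
  n3('d'): parent n0 fail=0; on 'd' 0 → fail=0;  out ∅∪∅=∅
  n11('b'): parent n0 fail=0; on 'b' 0 → fail=0;  out ∅∪∅=∅
  n2('cd'): parent n1 fail=0; on 'd' 0 → fail=3;  out {0}∪∅={0}
  n4('db'): parent n3 fail=0; on 'b' 0 → fail=11;  out ∅∪∅=∅
  n6('ca'): parent n1 fail=0; on 'a' 0 → fail=0;  out ∅∪∅=∅
  n12('bc'): parent n11 fail=0; on 'c' 0 → fail=1;  out {3}∪∅={3}
  n5('dbc'): parent n4 fail=11; on 'c' 11 → fail=12;  out {1}∪{3}={1,3}
  n7('cac'): parent n6 fail=0; on 'c' 0 → fail=1;  out ∅∪∅=∅
  n8('cacb'): parent n7 fail=1; on 'b' 1→0 → fail=11;  out ∅∪∅=∅
  n9('cacba'): parent n8 fail=11; on 'a' 11→0 → fail=0;  out ∅∪∅=∅
  n10('cacbad'): parent n9 fail=0; on 'd' 0 → fail=3;  out {2}∪∅={2}

Text stream:
[0] read 'c'  n0⇒n1
[1] read 'c'  n1⇒n1 (fail-walked)
[2] read 'd'  n1⇒n2  emit P0@[1:2]
[3] read 'd'  n2⇒n3 (fail-walked)
[4] read 'c'  n3⇒n1 (fail-walked)
[5] read 'a'  n1⇒n6
[6] read 'c'  n6⇒n7
[7] read 'b'  n7⇒n8
[8] read 'a'  n8⇒n9
[9] read 'd'  n9⇒n10  emit P2@[4:9]
[10] read 'd'  n10⇒n3 (fail-walked)
[11] read 'a'  n3⇒n0 (fail-walked)
[12] read 'b'  n0⇒n11
[13] read 'c'  n11⇒n12  emit P3@[12:13]
[14] read 'c'  n12⇒n1 (fail-walked)
[15] read 'a'  n1⇒n6
[16] read 'c'  n6⇒n7
[17] read 'b'  n7⇒n8
[18] read 'a'  n8⇒n9
[19] read 'd'  n9⇒n10  emit P2@[14:19]
[20] read 'd'  n10⇒n3 (fail-walked)
[21] read 'a'  n3⇒n0 (fail-walked)
[22] read 'd'  n0⇒n3
[23] read 'b'  n3⇒n4
[24] read 'c'  n4⇒n5  emit P1@[22:24],P3@[23:24]
[25] read 'd'  n5⇒n2 (fail-walked)  emit P0@[24:25]
[26] read 'c'  n2⇒n1 (fail-walked)
[27] read 'd'  n1⇒n2  emit P0@[26:27]
[28] read 'b'  n2⇒n4 (fail-walked)
[29] read 'c'  n4⇒n5  emit P1@[27:29],P3@[28:29]
[30] read 'c'  n5⇒n1 (fail-walked)
[31] read 'c'  n1⇒n1 (fail-walked)
[32] read 'd'  n1⇒n2  emit P0@[31:32]
[33] read 'b'  n2⇒n4 (fail-walked)
[34] read 'c'  n4⇒n5  emit P1@[32:34],P3@[33:34]
[35] read 'b'  n5⇒n11 (fail-walked)
[36] read 'c'  n11⇒n12  emit P3@[35:36]

Matches: [[2,0],[9,2],[13,3],[19,2],[24,1],[24,3],[25,0],[27,0],[29,1],[29,3],[32,0],[34,1],[34,3],[36,3]]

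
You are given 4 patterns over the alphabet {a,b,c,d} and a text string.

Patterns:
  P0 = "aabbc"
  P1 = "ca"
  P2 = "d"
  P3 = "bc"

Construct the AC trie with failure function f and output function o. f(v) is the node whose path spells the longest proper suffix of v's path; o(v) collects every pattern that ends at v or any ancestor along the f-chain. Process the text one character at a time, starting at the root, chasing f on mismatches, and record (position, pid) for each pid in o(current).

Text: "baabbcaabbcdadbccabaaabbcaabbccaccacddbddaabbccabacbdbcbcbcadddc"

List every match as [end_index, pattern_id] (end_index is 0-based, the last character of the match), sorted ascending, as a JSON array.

Build automaton:
Trie (insert patterns):
  n0 'ε': a→1 b→9 c→6 d→8
  n1 'a': a→2
  n2 'aa': b→3
  n3 'aab': b→4
  n4 'aabb': c→5
  n5 'aabbc': ·  ←P0
  n6 'c': a→7
  n7 'ca': ·  ←P1
  n8 'd': ·  ←P2
  n9 'b': c→10
  n10 'bc': ·  ←P3

BFS fail/out derivation:
  fail(1) 'a': from fail(0)=0 chase 'a': 0 ⇒ 0;  out=∅∪out(0)=∅
  fail(6) 'c': from fail(0)=0 chase 'c': 0 ⇒ 0;  out=∅∪out(0)=∅
  fail(8) 'd': from fail(0)=0 chase 'd': 0 ⇒ 0;  out={2}∪out(0)={2}
  fail(9) 'b': from fail(0)=0 chase 'b': 0 ⇒ 0;  out=∅∪out(0)=∅
  fail(2) 'aa': from fail(1)=0 chase 'a': 0 ⇒ 1;  out=∅∪out(1)=∅
  fail(7) 'ca': from fail(6)=0 chase 'a': 0 ⇒ 1;  out={1}∪out(1)={1}
  fail(10) 'bc': from fail(9)=0 chase 'c': 0 ⇒ 6;  out={3}∪out(6)={3}
  fail(3) 'aab': from fail(2)=1 chase 'b': 1→0 ⇒ 9;  out=∅∪out(9)=∅
  fail(4) 'aabb': from fail(3)=9 chase 'b': 9→0 ⇒ 9;  out=∅∪out(9)=∅
  fail(5) 'aabbc': from fail(4)=9 chase 'c': 9 ⇒ 10;  out={0}∪out(10)={0,3}

Text stream:
pos 0 'b': at 9
pos 1 'a': at 1 ·f
pos 2 'a': at 2
pos 3 'b': at 3
pos 4 'b': at 4
pos 5 'c': at 5  ** P0@[1:5],P3@[4:5]
pos 6 'a': at 7 ·f  ** P1@[5:6]
pos 7 'a': at 2 ·f
pos 8 'b': at 3
pos 9 'b': at 4
pos 10 'c': at 5  ** P0@[6:10],P3@[9:10]
pos 11 'd': at 8 ·f  ** P2@[11:11]
pos 12 'a': at 1 ·f
pos 13 'd': at 8 ·f  ** P2@[13:13]
pos 14 'b': at 9 ·f
pos 15 'c': at 10  ** P3@[14:15]
pos 16 'c': at 6 ·f
pos 17 'a': at 7  ** P1@[16:17]
pos 18 'b': at 9 ·f
pos 19 'a': at 1 ·f
pos 20 'a': at 2
pos 21 'a': at 2 ·f
pos 22 'b': at 3
pos 23 'b': at 4
pos 24 'c': at 5  ** P0@[20:24],P3@[23:24]
pos 25 'a': at 7 ·f  ** P1@[24:25]
pos 26 'a': at 2 ·f
pos 27 'b': at 3
pos 28 'b': at 4
pos 29 'c': at 5  ** P0@[25:29],P3@[28:29]
pos 30 'c': at 6 ·f
pos 31 'a': at 7  ** P1@[30:31]
pos 32 'c': at 6 ·f
pos 33 'c': at 6 ·f
pos 34 'a': at 7  ** P1@[33:34]
pos 35 'c': at 6 ·f
pos 36 'd': at 8 ·f  ** P2@[36:36]
pos 37 'd': at 8 ·f  ** P2@[37:37]
pos 38 'b': at 9 ·f
pos 39 'd': at 8 ·f  ** P2@[39:39]
pos 40 'd': at 8 ·f  ** P2@[40:40]
pos 41 'a': at 1 ·f
pos 42 'a': at 2
pos 43 'b': at 3
pos 44 'b': at 4
pos 45 'c': at 5  ** P0@[41:45],P3@[44:45]
pos 46 'c': at 6 ·f
pos 47 'a': at 7  ** P1@[46:47]
pos 48 'b': at 9 ·f
pos 49 'a': at 1 ·f
pos 50 'c': at 6 ·f
pos 51 'b': at 9 ·f
pos 52 'd': at 8 ·f  ** P2@[52:52]
pos 53 'b': at 9 ·f
pos 54 'c': at 10  ** P3@[53:54]
pos 55 'b': at 9 ·f
pos 56 'c': at 10  ** P3@[55:56]
pos 57 'b': at 9 ·f
pos 58 'c': at 10  ** P3@[57:58]
pos 59 'a': at 7 ·f  ** P1@[58:59]
pos 60 'd': at 8 ·f  ** P2@[60:60]
pos 61 'd': at 8 ·f  ** P2@[61:61]
pos 62 'd': at 8 ·f  ** P2@[62:62]
pos 63 'c': at 6 ·f

Result: [[5,0],[5,3],[6,1],[10,0],[10,3],[11,2],[13,2],[15,3],[17,1],[24,0],[24,3],[25,1],[29,0],[29,3],[31,1],[34,1],[36,2],[37,2],[39,2],[40,2],[45,0],[45,3],[47,1],[52,2],[54,3],[56,3],[58,3],[59,1],[60,2],[61,2],[62,2]]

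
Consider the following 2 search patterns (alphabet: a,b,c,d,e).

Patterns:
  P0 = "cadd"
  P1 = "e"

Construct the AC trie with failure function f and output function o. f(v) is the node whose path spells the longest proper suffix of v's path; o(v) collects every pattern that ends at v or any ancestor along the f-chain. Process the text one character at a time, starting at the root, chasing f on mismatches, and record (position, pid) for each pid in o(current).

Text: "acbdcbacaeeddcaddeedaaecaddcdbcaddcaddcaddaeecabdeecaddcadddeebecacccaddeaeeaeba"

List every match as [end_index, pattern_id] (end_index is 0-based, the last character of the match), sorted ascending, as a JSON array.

Build:
Trie (insert patterns):
  n0 'ε': c→1 e→5
  n1 'c': a→2
  n2 'ca': d→3
  n3 'cad': d→4
  n4 'cadd': ·  ←P0
  n5 'e': ·  ←P1

Failure links (BFS by depth):
  n1('c'): parent n0 fail=0; on 'c' 0 → fail=0;  out ∅∪∅=∅
  n5('e'): parent n0 fail=0; on 'e' 0 → fail=0;  out {1}∪∅={1}
  n2('ca'): parent n1 fail=0; on 'a' 0 → fail=0;  out ∅∪∅=∅
  n3('cad'): parent n2 fail=0; on 'd' 0 → fail=0;  out ∅∪∅=∅
  n4('cadd'): parent n3 fail=0; on 'd' 0 → fail=0;  out {0}∪∅={0}

Text stream:
pos 0 'a': at 0
pos 1 'c': at 1
pos 2 'b': at 0 (fail-walked)
pos 3 'd': at 0
pos 4 'c': at 1
pos 5 'b': at 0 (fail-walked)
pos 6 'a': at 0
pos 7 'c': at 1
pos 8 'a': at 2
pos 9 'e': at 5 (fail-walked)  ** P1@[9:9]
pos 10 'e': at 5 (fail-walked)  ** P1@[10:10]
pos 11 'd': at 0 (fail-walked)
pos 12 'd': at 0
pos 13 'c': at 1
pos 14 'a': at 2
pos 15 'd': at 3
pos 16 'd': at 4  ** P0@[13:16]
pos 17 'e': at 5 (fail-walked)  ** P1@[17:17]
pos 18 'e': at 5 (fail-walked)  ** P1@[18:18]
pos 19 'd': at 0 (fail-walked)
pos 20 'a': at 0
pos 21 'a': at 0
pos 22 'e': at 5  ** P1@[22:22]
pos 23 'c': at 1 (fail-walked)
pos 24 'a': at 2
pos 25 'd': at 3
pos 26 'd': at 4  ** P0@[23:26]
pos 27 'c': at 1 (fail-walked)
pos 28 'd': at 0 (fail-walked)
pos 29 'b': at 0
pos 30 'c': at 1
pos 31 'a': at 2
pos 32 'd': at 3
pos 33 'd': at 4  ** P0@[30:33]
pos 34 'c': at 1 (fail-walked)
pos 35 'a': at 2
pos 36 'd': at 3
pos 37 'd': at 4  ** P0@[34:37]
pos 38 'c': at 1 (fail-walked)
pos 39 'a': at 2
pos 40 'd': at 3
pos 41 'd': at 4  ** P0@[38:41]
pos 42 'a': at 0 (fail-walked)
pos 43 'e': at 5  ** P1@[43:43]
pos 44 'e': at 5 (fail-walked)  ** P1@[44:44]
pos 45 'c': at 1 (fail-walked)
pos 46 'a': at 2
pos 47 'b': at 0 (fail-walked)
pos 48 'd': at 0
pos 49 'e': at 5  ** P1@[49:49]
pos 50 'e': at 5 (fail-walked)  ** P1@[50:50]
pos 51 'c': at 1 (fail-walked)
pos 52 'a': at 2
pos 53 'd': at 3
pos 54 'd': at 4  ** P0@[51:54]
pos 55 'c': at 1 (fail-walked)
pos 56 'a': at 2
pos 57 'd': at 3
pos 58 'd': at 4  ** P0@[55:58]
pos 59 'd': at 0 (fail-walked)
pos 60 'e': at 5  ** P1@[60:60]
pos 61 'e': at 5 (fail-walked)  ** P1@[61:61]
pos 62 'b': at 0 (fail-walked)
pos 63 'e': at 5  ** P1@[63:63]
pos 64 'c': at 1 (fail-walked)
pos 65 'a': at 2
pos 66 'c': at 1 (fail-walked)
pos 67 'c': at 1 (fail-walked)
pos 68 'c': at 1 (fail-walked)
pos 69 'a': at 2
pos 70 'd': at 3
pos 71 'd': at 4  ** P0@[68:71]
pos 72 'e': at 5 (fail-walked)  ** P1@[72:72]
pos 73 'a': at 0 (fail-walked)
pos 74 'e': at 5  ** P1@[74:74]
pos 75 'e': at 5 (fail-walked)  ** P1@[75:75]
pos 76 'a': at 0 (fail-walked)
pos 77 'e': at 5  ** P1@[77:77]
pos 78 'b': at 0 (fail-walked)
pos 79 'a': at 0

Result: [[9,1],[10,1],[16,0],[17,1],[18,1],[22,1],[26,0],[33,0],[37,0],[41,0],[43,1],[44,1],[49,1],[50,1],[54,0],[58,0],[60,1],[61,1],[63,1],[71,0],[72,1],[74,1],[75,1],[77,1]]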